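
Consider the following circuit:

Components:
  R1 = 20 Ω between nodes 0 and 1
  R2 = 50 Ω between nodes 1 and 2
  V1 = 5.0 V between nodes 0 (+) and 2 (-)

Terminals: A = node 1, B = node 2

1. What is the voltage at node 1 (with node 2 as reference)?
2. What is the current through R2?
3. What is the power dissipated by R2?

Nodal analysis, taking node 2 as the 0 V reference.
Source V1 fixes V_0 = 5 V.
KCL at each unknown node (sum of currents leaving = 0; resistances in Ω):
  Node 1: (V_1 - 5)/20 + (V_1 - 0)/50 = 0
Collecting terms: 0.07 × V_1 = 0.25  =>  V_1 = 3.571 V
Part 1:
  Read off the nodal solution: V_1 = 3.571 V
Part 2:
  I_R2 = (V_1 - V_2)/R2 = (3.571 - 0)/50 = 0.07143 A
  Magnitude: I_R2 = 0.07143 A
Part 3:
  I_R2 = (V_1 - V_2)/R2 = (3.571 - 0)/50 = 0.07143 A
  P_R2 = I_R2² × R2 = (0.07143)² × 50 = 0.2551 W

Final answers:
1. V_1 = 3.571 V
2. I_R2 = 0.07143 A
3. P_R2 = 0.2551 W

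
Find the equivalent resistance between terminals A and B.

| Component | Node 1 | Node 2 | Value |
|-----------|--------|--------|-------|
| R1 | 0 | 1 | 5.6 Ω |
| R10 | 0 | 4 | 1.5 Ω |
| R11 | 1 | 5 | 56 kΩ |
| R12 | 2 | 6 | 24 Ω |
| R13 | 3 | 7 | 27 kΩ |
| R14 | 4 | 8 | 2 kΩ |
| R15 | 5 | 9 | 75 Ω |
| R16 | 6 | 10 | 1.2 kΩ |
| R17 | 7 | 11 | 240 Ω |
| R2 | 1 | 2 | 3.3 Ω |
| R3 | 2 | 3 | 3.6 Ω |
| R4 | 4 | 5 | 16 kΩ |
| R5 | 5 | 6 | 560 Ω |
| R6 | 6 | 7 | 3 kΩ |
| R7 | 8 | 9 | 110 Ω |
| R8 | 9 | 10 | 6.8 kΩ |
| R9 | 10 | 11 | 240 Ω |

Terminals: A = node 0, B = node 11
The network is not a plain series/parallel combination. Inject a 1 A test current into terminal A (node 0) and return it from terminal B (node 11); then R_eq = V_A / (1 A).
Nodal analysis, taking node 11 as the 0 V reference.
Current source I_test pushes 1 A into node 0 and draws it out of node 11.
KCL at each unknown node (sum of currents leaving = 0; resistances in Ω):
  Node 0: (V_0 - V_1)/5.6 + (V_0 - V_4)/1.5 - 1 = 0
  Node 1: (V_1 - V_0)/5.6 + (V_1 - V_2)/3.3 + (V_1 - V_5)/56000 = 0
  Node 2: (V_2 - V_1)/3.3 + (V_2 - V_3)/3.6 + (V_2 - V_6)/24 = 0
  Node 3: (V_3 - V_2)/3.6 + (V_3 - V_7)/27000 = 0
  Node 4: (V_4 - V_0)/1.5 + (V_4 - V_5)/16000 + (V_4 - V_8)/2000 = 0
  Node 5: (V_5 - V_1)/56000 + (V_5 - V_4)/16000 + (V_5 - V_6)/560 + (V_5 - V_9)/75 = 0
  Node 6: (V_6 - V_2)/24 + (V_6 - V_5)/560 + (V_6 - V_7)/3000 + (V_6 - V_10)/1200 = 0
  Node 7: (V_7 - V_3)/27000 + (V_7 - V_6)/3000 + (V_7 - 0)/240 = 0
  Node 8: (V_8 - V_4)/2000 + (V_8 - V_9)/110 = 0
  Node 9: (V_9 - V_5)/75 + (V_9 - V_8)/110 + (V_9 - V_10)/6800 = 0
  Node 10: (V_10 - V_6)/1200 + (V_10 - V_9)/6800 + (V_10 - 0)/240 = 0
Collecting terms (coefficients in siemens):
  0.8452·V_0 - 0.1786·V_1 - 0.6667·V_4 = 1
  0.4816·V_1 - 0.1786·V_0 - 0.303·V_2 - 0.00001786·V_5 = 0
  0.6225·V_2 - 0.303·V_1 - 0.2778·V_3 - 0.04167·V_6 = 0
  0.2778·V_3 - 0.2778·V_2 - 0.00003704·V_7 = 0
  0.6672·V_4 - 0.6667·V_0 - 0.0000625·V_5 - 0.0005·V_8 = 0
  0.0152·V_5 - 0.00001786·V_1 - 0.0000625·V_4 - 0.001786·V_6 - 0.01333·V_9 = 0
  0.04462·V_6 - 0.04167·V_2 - 0.001786·V_5 - 0.0003333·V_7 - 0.0008333·V_10 = 0
  0.004537·V_7 - 0.00003704·V_3 - 0.0003333·V_6 = 0
  0.009591·V_8 - 0.0005·V_4 - 0.009091·V_9 = 0
  0.02257·V_9 - 0.01333·V_5 - 0.009091·V_8 - 0.0001471·V_10 = 0
  0.005147·V_10 - 0.0008333·V_6 - 0.0001471·V_9 = 0
Solving these 11 simultaneous equations (Gaussian elimination) gives:
  V_0 = 916.4 V, V_1 = 911 V, V_2 = 907.8 V, V_3 = 907.7 V
  V_4 = 916.3 V, V_5 = 851.1 V, V_6 = 885.5 V, V_7 = 72.46 V
  V_8 = 849.8 V, V_9 = 846.1 V, V_10 = 167.5 V
R_eq = V_0 / 1 A = 916.4 Ω

Final answer: 916.4 Ω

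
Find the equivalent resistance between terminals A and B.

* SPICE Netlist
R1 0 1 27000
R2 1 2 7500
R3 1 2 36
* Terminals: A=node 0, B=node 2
Reduce the network between node 0 (A) and node 2 (B) by series/parallel combination:
  Rp1 = R2 ‖ R3 (parallel, both between nodes 1 and 2) = 1/(1/7500 + 1/36) = 35.83 Ω
  Rs1 = R1 + Rp1 (series, joined only at node 1) = 27000 + 35.83 = 27040 Ω
R_eq = 27.04 kΩ

Final answer: 27.04 kΩ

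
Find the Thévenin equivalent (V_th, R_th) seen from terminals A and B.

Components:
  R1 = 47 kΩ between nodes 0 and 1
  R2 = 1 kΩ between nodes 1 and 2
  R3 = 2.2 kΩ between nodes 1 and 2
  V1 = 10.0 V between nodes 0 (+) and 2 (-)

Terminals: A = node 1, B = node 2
Step 1 — V_th is the open-circuit voltage V_A - V_B (nothing connected across the terminals).
Nodal analysis, taking node 2 as the 0 V reference.
Source V1 fixes V_0 = 10 V.
KCL at each unknown node (sum of currents leaving = 0; resistances in Ω):
  Node 1: (V_1 - 10)/47000 + (V_1 - 0)/1000 + (V_1 - 0)/2200 = 0
Collecting terms: 0.001476 × V_1 = 0.0002128  =>  V_1 = 0.1442 V
V_th = V_1 - V_2 = 0.1442 - 0 = 0.1442 V
Step 2 — R_th: zero the source — replace V1 by a short circuit (node 2 merges into node 0) — and find the resistance seen between A (node 1) and B (node 0).
Reduce the network between node 1 (A) and node 0 (B) by series/parallel combination:
  Rp1 = R1 ‖ R2 ‖ R3 (parallel, all between nodes 0 and 1) = 1/(1/47000 + 1/1000 + 1/2200) = 677.6 Ω
R_th = 677.6 Ω

Final answer: V_th = 0.1442 V, R_th = 677.6 Ω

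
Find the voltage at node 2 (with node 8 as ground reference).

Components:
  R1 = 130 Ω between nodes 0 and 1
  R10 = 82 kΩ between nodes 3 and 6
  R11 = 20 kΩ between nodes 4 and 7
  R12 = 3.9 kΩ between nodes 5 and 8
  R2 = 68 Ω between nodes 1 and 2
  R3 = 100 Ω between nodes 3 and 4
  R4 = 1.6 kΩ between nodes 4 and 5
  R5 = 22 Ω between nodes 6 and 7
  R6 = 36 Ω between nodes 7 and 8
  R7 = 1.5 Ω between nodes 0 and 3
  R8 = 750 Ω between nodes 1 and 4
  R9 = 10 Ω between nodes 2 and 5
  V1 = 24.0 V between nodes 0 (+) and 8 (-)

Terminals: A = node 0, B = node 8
Nodal analysis, taking node 8 as the 0 V reference.
Source V1 fixes V_0 = 24 V.
KCL at each unknown node (sum of currents leaving = 0; resistances in Ω):
  Node 1: (V_1 - 24)/130 + (V_1 - V_2)/68 + (V_1 - V_4)/750 = 0
  Node 2: (V_2 - V_1)/68 + (V_2 - V_5)/10 = 0
  Node 3: (V_3 - V_4)/100 + (V_3 - 24)/1.5 + (V_3 - V_6)/82000 = 0
  Node 4: (V_4 - V_3)/100 + (V_4 - V_5)/1600 + (V_4 - V_1)/750 + (V_4 - V_7)/20000 = 0
  Node 5: (V_5 - V_4)/1600 + (V_5 - V_2)/10 + (V_5 - 0)/3900 = 0
  Node 6: (V_6 - V_7)/22 + (V_6 - V_3)/82000 = 0
  Node 7: (V_7 - V_6)/22 + (V_7 - 0)/36 + (V_7 - V_4)/20000 = 0
Collecting terms (coefficients in siemens):
  0.02373·V_1 - 0.01471·V_2 - 0.001333·V_4 = 0.1846
  0.1147·V_2 - 0.01471·V_1 - 0.1·V_5 = 0
  0.6767·V_3 - 0.01·V_4 - 0.0000122·V_6 = 16
  0.01201·V_4 - 0.001333·V_1 - 0.01·V_3 - 0.000625·V_5 - 0.00005·V_7 = 0
  0.1009·V_5 - 0.1·V_2 - 0.000625·V_4 = 0
  0.04547·V_6 - 0.0000122·V_3 - 0.04545·V_7 = 0
  0.07328·V_7 - 0.00005·V_4 - 0.04545·V_6 = 0
Solving these 7 simultaneous equations (Gaussian elimination) gives:
  V_1 = 23.37 V, V_2 = 23.01 V, V_3 = 24 V, V_4 = 23.77 V
  V_5 = 22.95 V, V_6 = 0.05963 V, V_7 = 0.0532 V
The requested potential is V_2 = 23.01 V.

Final answer: V_2 = 23.01 V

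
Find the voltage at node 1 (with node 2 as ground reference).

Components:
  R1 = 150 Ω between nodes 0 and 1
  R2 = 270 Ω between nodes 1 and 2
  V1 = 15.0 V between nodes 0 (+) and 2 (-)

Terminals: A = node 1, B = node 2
Nodal analysis, taking node 2 as the 0 V reference.
Source V1 fixes V_0 = 15 V.
KCL at each unknown node (sum of currents leaving = 0; resistances in Ω):
  Node 1: (V_1 - 15)/150 + (V_1 - 0)/270 = 0
Collecting terms: 0.01037 × V_1 = 0.1  =>  V_1 = 9.643 V
The requested potential is V_1 = 9.643 V.

Final answer: V_1 = 9.643 V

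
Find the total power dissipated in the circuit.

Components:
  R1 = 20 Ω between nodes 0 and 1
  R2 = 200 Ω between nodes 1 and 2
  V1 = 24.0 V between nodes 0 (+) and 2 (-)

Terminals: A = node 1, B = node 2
Nodal analysis, taking node 2 as the 0 V reference.
Source V1 fixes V_0 = 24 V.
KCL at each unknown node (sum of currents leaving = 0; resistances in Ω):
  Node 1: (V_1 - 24)/20 + (V_1 - 0)/200 = 0
Collecting terms: 0.055 × V_1 = 1.2  =>  V_1 = 21.82 V
Power in each resistor, P = (ΔV)²/R:
  P_R1 = (24 - 21.82)²/20 = 0.238 W
  P_R2 = (21.82 - 0)²/200 = 2.38 W
P_total = P_R1 + P_R2 = 2.618 W

Final answer: 2.618 W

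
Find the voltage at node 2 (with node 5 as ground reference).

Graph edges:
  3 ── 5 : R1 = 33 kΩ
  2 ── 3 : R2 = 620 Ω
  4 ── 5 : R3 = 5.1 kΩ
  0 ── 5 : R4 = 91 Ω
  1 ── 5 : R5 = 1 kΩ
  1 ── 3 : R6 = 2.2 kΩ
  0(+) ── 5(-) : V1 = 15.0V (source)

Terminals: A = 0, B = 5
Nodal analysis, taking node 5 as the 0 V reference.
Source V1 fixes V_0 = 15 V.
KCL at each unknown node (sum of currents leaving = 0; resistances in Ω):
  Node 1: (V_1 - 0)/1000 + (V_1 - V_3)/2200 = 0
  Node 2: (V_2 - V_3)/620 = 0
  Node 3: (V_3 - 0)/33000 + (V_3 - V_2)/620 + (V_3 - V_1)/2200 = 0
  Node 4: (V_4 - 0)/5100 = 0
Collecting terms (coefficients in siemens):
  0.001455·V_1 - 0.0004545·V_3 = 0
  0.001613·V_2 - 0.001613·V_3 = 0
  0.002098·V_3 - 0.0004545·V_1 - 0.001613·V_2 = 0
  0.0001961·V_4 = 0
Solving these 4 simultaneous equations (Gaussian elimination) gives:
  V_1 = 0 V, V_2 = 0 V, V_3 = 0 V, V_4 = 0 V
The requested potential is V_2 = 0 V.

Final answer: V_2 = 0 V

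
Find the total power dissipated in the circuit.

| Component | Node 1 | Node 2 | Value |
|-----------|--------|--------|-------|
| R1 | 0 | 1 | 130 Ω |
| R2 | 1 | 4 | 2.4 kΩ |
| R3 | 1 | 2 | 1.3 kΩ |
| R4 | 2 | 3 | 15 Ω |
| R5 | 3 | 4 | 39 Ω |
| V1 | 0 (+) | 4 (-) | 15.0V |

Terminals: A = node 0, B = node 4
Nodal analysis, taking node 4 as the 0 V reference.
Source V1 fixes V_0 = 15 V.
KCL at each unknown node (sum of currents leaving = 0; resistances in Ω):
  Node 1: (V_1 - 15)/130 + (V_1 - 0)/2400 + (V_1 - V_2)/1300 = 0
  Node 2: (V_2 - V_1)/1300 + (V_2 - V_3)/15 = 0
  Node 3: (V_3 - V_2)/15 + (V_3 - 0)/39 = 0
Collecting terms (coefficients in siemens):
  0.008878·V_1 - 0.0007692·V_2 = 0.1154
  0.06744·V_2 - 0.0007692·V_1 - 0.06667·V_3 = 0
  0.09231·V_3 - 0.06667·V_2 = 0
Solving these 3 simultaneous equations (Gaussian elimination) gives:
  V_1 = 13.04 V, V_2 = 0.5201 V, V_3 = 0.3756 V
Power in each resistor, P = (ΔV)²/R:
  P_R1 = (15 - 13.04)²/130 = 0.02951 W
  P_R2 = (13.04 - 0)²/2400 = 0.07087 W
  P_R3 = (13.04 - 0.5201)²/1300 = 0.1206 W
  P_R4 = (0.5201 - 0.3756)²/15 = 0.001392 W
  P_R5 = (0.3756 - 0)²/39 = 0.003618 W
P_total = P_R1 + P_R2 + P_R3 + P_R4 + P_R5 = 0.226 W

Final answer: 0.226 W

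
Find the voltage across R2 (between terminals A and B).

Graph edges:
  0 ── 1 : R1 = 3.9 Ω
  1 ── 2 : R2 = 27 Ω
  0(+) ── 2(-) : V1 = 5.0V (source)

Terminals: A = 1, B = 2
R1 and R2 are in series across V1 (node 0 → node 1 → node 2), and the output A–B is taken across R2, so this is a voltage divider.
Series current: I = V1/(R1 + R2) = 5/(3.9 + 27) = 5/30.9 = 0.1618 A
V_R2 = I × R2 = V1 × R2/(R1 + R2) = 5 × 27/30.9 = 4.369 V

Final answer: 4.369 V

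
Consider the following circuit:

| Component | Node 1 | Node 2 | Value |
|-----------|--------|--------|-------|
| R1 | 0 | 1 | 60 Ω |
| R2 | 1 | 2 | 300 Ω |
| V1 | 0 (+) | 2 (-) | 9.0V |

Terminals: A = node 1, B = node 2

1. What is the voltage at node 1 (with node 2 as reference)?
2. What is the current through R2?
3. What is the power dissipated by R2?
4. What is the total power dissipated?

Nodal analysis, taking node 2 as the 0 V reference.
Source V1 fixes V_0 = 9 V.
KCL at each unknown node (sum of currents leaving = 0; resistances in Ω):
  Node 1: (V_1 - 9)/60 + (V_1 - 0)/300 = 0
Collecting terms: 0.02 × V_1 = 0.15  =>  V_1 = 7.5 V
Part 1:
  Read off the nodal solution: V_1 = 7.5 V
Part 2:
  I_R2 = (V_1 - V_2)/R2 = (7.5 - 0)/300 = 0.025 A
  Magnitude: I_R2 = 0.025 A
Part 3:
  I_R2 = (V_1 - V_2)/R2 = (7.5 - 0)/300 = 0.025 A
  P_R2 = I_R2² × R2 = (0.025)² × 300 = 0.1875 W
Part 4:
  Power in each resistor, P = (ΔV)²/R:
    P_R1 = (9 - 7.5)²/60 = 0.0375 W
    P_R2 = (7.5 - 0)²/300 = 0.1875 W
  P_total = P_R1 + P_R2 = 0.225 W

Final answers:
1. V_1 = 7.5 V
2. I_R2 = 0.025 A
3. P_R2 = 0.1875 W
4. P_total = 0.225 W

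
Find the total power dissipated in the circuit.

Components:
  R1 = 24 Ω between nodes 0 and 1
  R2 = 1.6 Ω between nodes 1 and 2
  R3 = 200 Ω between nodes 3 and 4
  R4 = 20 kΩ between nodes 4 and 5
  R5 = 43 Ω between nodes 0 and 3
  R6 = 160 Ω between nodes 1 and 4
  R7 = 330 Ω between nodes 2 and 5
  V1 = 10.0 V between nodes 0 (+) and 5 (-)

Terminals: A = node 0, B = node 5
Nodal analysis, taking node 5 as the 0 V reference.
Source V1 fixes V_0 = 10 V.
KCL at each unknown node (sum of currents leaving = 0; resistances in Ω):
  Node 1: (V_1 - 10)/24 + (V_1 - V_2)/1.6 + (V_1 - V_4)/160 = 0
  Node 2: (V_2 - V_1)/1.6 + (V_2 - 0)/330 = 0
  Node 3: (V_3 - V_4)/200 + (V_3 - 10)/43 = 0
  Node 4: (V_4 - V_3)/200 + (V_4 - 0)/20000 + (V_4 - V_1)/160 = 0
Collecting terms (coefficients in siemens):
  0.6729·V_1 - 0.625·V_2 - 0.00625·V_4 = 0.4167
  0.628·V_2 - 0.625·V_1 = 0
  0.02826·V_3 - 0.005·V_4 = 0.2326
  0.0113·V_4 - 0.00625·V_1 - 0.005·V_3 = 0
Solving these 4 simultaneous equations (Gaussian elimination) gives:
  V_1 = 9.354 V, V_2 = 9.309 V, V_3 = 9.923 V, V_4 = 9.565 V
Power in each resistor, P = (ΔV)²/R:
  P_R1 = (10 - 9.354)²/24 = 0.01736 W
  P_R2 = (9.354 - 9.309)²/1.6 = 0.001273 W
  P_R3 = (9.923 - 9.565)²/200 = 0.000642 W
  P_R4 = (9.565 - 0)²/20000 = 0.004574 W
  P_R5 = (10 - 9.923)²/43 = 0.000138 W
  P_R6 = (9.354 - 9.565)²/160 = 0.000276 W
  P_R7 = (9.309 - 0)²/330 = 0.2626 W
P_total = P_R1 + P_R2 + P_R3 + P_R4 + P_R5 + P_R6 + P_R7 = 0.2869 W

Final answer: 0.2869 W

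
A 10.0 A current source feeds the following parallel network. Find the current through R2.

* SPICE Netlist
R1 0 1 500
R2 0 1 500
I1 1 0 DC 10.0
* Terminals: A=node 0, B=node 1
All resistors sit directly between nodes 0 and 1, so they are in parallel and share one voltage V; the full source current 10 A splits among them.
1/R_par = 1/500 + 1/500 = 0.004 S  =>  R_par = 250 Ω
V = I × R_par = 10 × 250 = 2500 V
I_R2 = V/R2 = 2500/500 = 5 A

Final answer: 5 A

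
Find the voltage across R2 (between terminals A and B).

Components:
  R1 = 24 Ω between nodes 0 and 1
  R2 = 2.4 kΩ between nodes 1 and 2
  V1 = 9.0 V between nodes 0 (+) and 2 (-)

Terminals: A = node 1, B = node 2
R1 and R2 are in series across V1 (node 0 → node 1 → node 2), and the output A–B is taken across R2, so this is a voltage divider.
Series current: I = V1/(R1 + R2) = 9/(24 + 2400) = 9/2424 = 0.003713 A
V_R2 = I × R2 = V1 × R2/(R1 + R2) = 9 × 2400/2424 = 8.911 V

Final answer: 8.911 V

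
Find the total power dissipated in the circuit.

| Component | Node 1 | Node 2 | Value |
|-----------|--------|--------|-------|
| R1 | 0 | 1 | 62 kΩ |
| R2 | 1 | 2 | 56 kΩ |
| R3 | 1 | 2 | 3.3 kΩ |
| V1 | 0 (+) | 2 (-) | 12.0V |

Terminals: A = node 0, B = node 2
Nodal analysis, taking node 2 as the 0 V reference.
Source V1 fixes V_0 = 12 V.
KCL at each unknown node (sum of currents leaving = 0; resistances in Ω):
  Node 1: (V_1 - 12)/62000 + (V_1 - 0)/56000 + (V_1 - 0)/3300 = 0
Collecting terms: 0.000337 × V_1 = 0.0001935  =>  V_1 = 0.5743 V
Power in each resistor, P = (ΔV)²/R:
  P_R1 = (12 - 0.5743)²/62000 = 0.002106 W
  P_R2 = (0.5743 - 0)²/56000 = 0.00000589 W
  P_R3 = (0.5743 - 0)²/3300 = 0.00009995 W
P_total = P_R1 + P_R2 + P_R3 = 0.002211 W

Final answer: 0.002211 W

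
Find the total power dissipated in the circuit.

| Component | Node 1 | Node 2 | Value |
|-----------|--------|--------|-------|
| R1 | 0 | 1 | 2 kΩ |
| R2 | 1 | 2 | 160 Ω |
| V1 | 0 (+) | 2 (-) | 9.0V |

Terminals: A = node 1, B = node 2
Nodal analysis, taking node 2 as the 0 V reference.
Source V1 fixes V_0 = 9 V.
KCL at each unknown node (sum of currents leaving = 0; resistances in Ω):
  Node 1: (V_1 - 9)/2000 + (V_1 - 0)/160 = 0
Collecting terms: 0.00675 × V_1 = 0.0045  =>  V_1 = 0.6667 V
Power in each resistor, P = (ΔV)²/R:
  P_R1 = (9 - 0.6667)²/2000 = 0.03472 W
  P_R2 = (0.6667 - 0)²/160 = 0.002778 W
P_total = P_R1 + P_R2 = 0.0375 W

Final answer: 0.0375 W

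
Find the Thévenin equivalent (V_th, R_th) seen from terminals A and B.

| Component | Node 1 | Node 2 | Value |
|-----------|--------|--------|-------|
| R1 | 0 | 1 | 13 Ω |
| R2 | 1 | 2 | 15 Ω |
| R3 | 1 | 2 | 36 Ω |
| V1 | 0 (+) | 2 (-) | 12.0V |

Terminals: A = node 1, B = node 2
Step 1 — V_th is the open-circuit voltage V_A - V_B (nothing connected across the terminals).
Nodal analysis, taking node 2 as the 0 V reference.
Source V1 fixes V_0 = 12 V.
KCL at each unknown node (sum of currents leaving = 0; resistances in Ω):
  Node 1: (V_1 - 12)/13 + (V_1 - 0)/15 + (V_1 - 0)/36 = 0
Collecting terms: 0.1714 × V_1 = 0.9231  =>  V_1 = 5.387 V
V_th = V_1 - V_2 = 5.387 - 0 = 5.387 V
Step 2 — R_th: zero the source — replace V1 by a short circuit (node 2 merges into node 0) — and find the resistance seen between A (node 1) and B (node 0).
Reduce the network between node 1 (A) and node 0 (B) by series/parallel combination:
  Rp1 = R1 ‖ R2 ‖ R3 (parallel, all between nodes 0 and 1) = 1/(1/13 + 1/15 + 1/36) = 5.835 Ω
R_th = 5.835 Ω

Final answer: V_th = 5.387 V, R_th = 5.835 Ω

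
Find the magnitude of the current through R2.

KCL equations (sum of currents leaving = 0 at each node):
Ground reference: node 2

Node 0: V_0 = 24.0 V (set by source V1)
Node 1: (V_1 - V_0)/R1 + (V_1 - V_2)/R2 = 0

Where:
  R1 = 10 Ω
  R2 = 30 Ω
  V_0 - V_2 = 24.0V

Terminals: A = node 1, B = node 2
Nodal analysis, taking node 2 as the 0 V reference.
Source V1 fixes V_0 = 24 V.
KCL at each unknown node (sum of currents leaving = 0; resistances in Ω):
  Node 1: (V_1 - 24)/10 + (V_1 - 0)/30 = 0
Collecting terms: 0.1333 × V_1 = 2.4  =>  V_1 = 18 V
I_R2 = (V_1 - V_2)/R2 = (18 - 0)/30 = 0.6 A
|I_R2| = 0.6 A

Final answer: |I_R2| = 0.6 A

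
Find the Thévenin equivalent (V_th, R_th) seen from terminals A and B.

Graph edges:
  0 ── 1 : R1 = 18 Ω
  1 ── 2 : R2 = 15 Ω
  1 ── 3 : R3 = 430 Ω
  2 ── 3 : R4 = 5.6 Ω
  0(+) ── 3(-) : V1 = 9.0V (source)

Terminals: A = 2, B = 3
Step 1 — V_th is the open-circuit voltage V_A - V_B (nothing connected across the terminals).
Nodal analysis, taking node 3 as the 0 V reference.
Source V1 fixes V_0 = 9 V.
KCL at each unknown node (sum of currents leaving = 0; resistances in Ω):
  Node 1: (V_1 - 9)/18 + (V_1 - V_2)/15 + (V_1 - 0)/430 = 0
  Node 2: (V_2 - V_1)/15 + (V_2 - 0)/5.6 = 0
Collecting terms (coefficients in siemens):
  0.1245·V_1 - 0.06667·V_2 = 0.5
  0.2452·V_2 - 0.06667·V_1 = 0
Determinant D = (0.1245)(0.2452) - (-0.06667)(-0.06667) = 0.0261
V_1 = [(0.5)(0.2452) - (-0.06667)(0)]/D = 4.698 V
V_2 = [(0.1245)(0) - (0.5)(-0.06667)]/D = 1.277 V
V_th = V_2 - V_3 = 1.277 - 0 = 1.277 V
Step 2 — R_th: zero the source — replace V1 by a short circuit (node 3 merges into node 0) — and find the resistance seen between A (node 2) and B (node 0).
Reduce the network between node 2 (A) and node 0 (B) by series/parallel combination:
  Rp1 = R1 ‖ R3 (parallel, both between nodes 0 and 1) = 1/(1/18 + 1/430) = 17.28 Ω
  Rs1 = R2 + Rp1 (series, joined only at node 1) = 15 + 17.28 = 32.28 Ω
  Rp2 = R4 ‖ Rs1 (parallel, both between nodes 0 and 2) = 1/(1/5.6 + 1/32.28) = 4.772 Ω
R_th = 4.772 Ω

Final answer: V_th = 1.277 V, R_th = 4.772 Ω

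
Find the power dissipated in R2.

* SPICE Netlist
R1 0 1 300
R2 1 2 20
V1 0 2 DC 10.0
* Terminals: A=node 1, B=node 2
Nodal analysis, taking node 2 as the 0 V reference.
Source V1 fixes V_0 = 10 V.
KCL at each unknown node (sum of currents leaving = 0; resistances in Ω):
  Node 1: (V_1 - 10)/300 + (V_1 - 0)/20 = 0
Collecting terms: 0.05333 × V_1 = 0.03333  =>  V_1 = 0.625 V
I_R2 = (V_1 - V_2)/R2 = (0.625 - 0)/20 = 0.03125 A
P_R2 = I_R2² × R2 = (0.03125)² × 20 = 0.01953 W

Final answer: 0.01953 W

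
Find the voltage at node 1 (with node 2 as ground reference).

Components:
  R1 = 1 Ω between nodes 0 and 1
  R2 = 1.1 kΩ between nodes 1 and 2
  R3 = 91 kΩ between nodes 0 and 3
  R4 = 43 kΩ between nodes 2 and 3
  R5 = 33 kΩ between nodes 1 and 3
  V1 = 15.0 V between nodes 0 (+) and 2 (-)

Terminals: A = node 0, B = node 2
Nodal analysis, taking node 2 as the 0 V reference.
Source V1 fixes V_0 = 15 V.
KCL at each unknown node (sum of currents leaving = 0; resistances in Ω):
  Node 1: (V_1 - 15)/1 + (V_1 - 0)/1100 + (V_1 - V_3)/33000 = 0
  Node 3: (V_3 - 15)/91000 + (V_3 - 0)/43000 + (V_3 - V_1)/33000 = 0
Collecting terms (coefficients in siemens):
  1.001·V_1 - 0.0000303·V_3 = 15
  0.00006455·V_3 - 0.0000303·V_1 = 0.0001648
Determinant D = (1.001)(0.00006455) - (-0.0000303)(-0.0000303) = 0.00006461
V_1 = [(15)(0.00006455) - (-0.0000303)(0.0001648)]/D = 14.99 V
V_3 = [(1.001)(0.0001648) - (15)(-0.0000303)]/D = 9.589 V
The requested potential is V_1 = 14.99 V.

Final answer: V_1 = 14.99 V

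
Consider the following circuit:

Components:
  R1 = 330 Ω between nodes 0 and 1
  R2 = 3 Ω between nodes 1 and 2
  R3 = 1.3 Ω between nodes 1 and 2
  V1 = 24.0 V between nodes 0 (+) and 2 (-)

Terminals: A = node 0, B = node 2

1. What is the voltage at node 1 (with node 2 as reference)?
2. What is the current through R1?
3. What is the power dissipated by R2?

Nodal analysis, taking node 2 as the 0 V reference.
Source V1 fixes V_0 = 24 V.
KCL at each unknown node (sum of currents leaving = 0; resistances in Ω):
  Node 1: (V_1 - 24)/330 + (V_1 - 0)/3 + (V_1 - 0)/1.3 = 0
Collecting terms: 1.106 × V_1 = 0.07273  =>  V_1 = 0.06578 V
Part 1:
  Read off the nodal solution: V_1 = 0.06578 V
Part 2:
  I_R1 = (V_0 - V_1)/R1 = (24 - 0.06578)/330 = 0.07253 A
  Magnitude: I_R1 = 0.07253 A
Part 3:
  I_R2 = (V_1 - V_2)/R2 = (0.06578 - 0)/3 = 0.02193 A
  P_R2 = I_R2² × R2 = (0.02193)² × 3 = 0.001442 W

Final answers:
1. V_1 = 0.06578 V
2. I_R1 = 0.07253 A
3. P_R2 = 0.001442 W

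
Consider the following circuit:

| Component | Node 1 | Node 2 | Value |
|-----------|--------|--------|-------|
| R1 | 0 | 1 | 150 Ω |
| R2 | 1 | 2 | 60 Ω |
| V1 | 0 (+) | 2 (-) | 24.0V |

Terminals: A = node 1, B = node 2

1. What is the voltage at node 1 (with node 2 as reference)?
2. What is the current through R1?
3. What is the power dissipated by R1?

Nodal analysis, taking node 2 as the 0 V reference.
Source V1 fixes V_0 = 24 V.
KCL at each unknown node (sum of currents leaving = 0; resistances in Ω):
  Node 1: (V_1 - 24)/150 + (V_1 - 0)/60 = 0
Collecting terms: 0.02333 × V_1 = 0.16  =>  V_1 = 6.857 V
Part 1:
  Read off the nodal solution: V_1 = 6.857 V
Part 2:
  I_R1 = (V_0 - V_1)/R1 = (24 - 6.857)/150 = 0.1143 A
  Magnitude: I_R1 = 0.1143 A
Part 3:
  I_R1 = (V_0 - V_1)/R1 = (24 - 6.857)/150 = 0.1143 A
  P_R1 = I_R1² × R1 = (0.1143)² × 150 = 1.959 W

Final answers:
1. V_1 = 6.857 V
2. I_R1 = 0.1143 A
3. P_R1 = 1.959 W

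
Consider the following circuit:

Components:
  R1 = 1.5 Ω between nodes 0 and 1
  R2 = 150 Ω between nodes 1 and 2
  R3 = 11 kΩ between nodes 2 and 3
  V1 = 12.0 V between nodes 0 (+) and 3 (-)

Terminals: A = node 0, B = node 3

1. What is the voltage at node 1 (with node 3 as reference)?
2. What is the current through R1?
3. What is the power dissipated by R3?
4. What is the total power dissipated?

Nodal analysis, taking node 3 as the 0 V reference.
Source V1 fixes V_0 = 12 V.
KCL at each unknown node (sum of currents leaving = 0; resistances in Ω):
  Node 1: (V_1 - 12)/1.5 + (V_1 - V_2)/150 = 0
  Node 2: (V_2 - V_1)/150 + (V_2 - 0)/11000 = 0
Collecting terms (coefficients in siemens):
  0.6733·V_1 - 0.006667·V_2 = 8
  0.006758·V_2 - 0.006667·V_1 = 0
Determinant D = (0.6733)(0.006758) - (-0.006667)(-0.006667) = 0.004506
V_1 = [(8)(0.006758) - (-0.006667)(0)]/D = 12 V
V_2 = [(0.6733)(0) - (8)(-0.006667)]/D = 11.84 V
Part 1:
  Read off the nodal solution: V_1 = 12 V
Part 2:
  I_R1 = (V_0 - V_1)/R1 = (12 - 12)/1.5 = 0.001076 A
  Magnitude: I_R1 = 0.001076 A
Part 3:
  I_R3 = (V_2 - V_3)/R3 = (11.84 - 0)/11000 = 0.001076 A
  P_R3 = I_R3² × R3 = (0.001076)² × 11000 = 0.01274 W
Part 4:
  Power in each resistor, P = (ΔV)²/R:
    P_R1 = (12 - 12)²/1.5 = 0.000001737 W
    P_R2 = (12 - 11.84)²/150 = 0.0001737 W
    P_R3 = (11.84 - 0)²/11000 = 0.01274 W
  P_total = P_R1 + P_R2 + P_R3 = 0.01291 W

Final answers:
1. V_1 = 12 V
2. I_R1 = 0.001076 A
3. P_R3 = 0.01274 W
4. P_total = 0.01291 W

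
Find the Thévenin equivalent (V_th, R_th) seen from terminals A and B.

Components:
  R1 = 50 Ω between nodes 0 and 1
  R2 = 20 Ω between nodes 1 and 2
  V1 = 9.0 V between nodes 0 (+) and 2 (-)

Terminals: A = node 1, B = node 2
Step 1 — V_th is the open-circuit voltage V_A - V_B (nothing connected across the terminals).
Nodal analysis, taking node 2 as the 0 V reference.
Source V1 fixes V_0 = 9 V.
KCL at each unknown node (sum of currents leaving = 0; resistances in Ω):
  Node 1: (V_1 - 9)/50 + (V_1 - 0)/20 = 0
Collecting terms: 0.07 × V_1 = 0.18  =>  V_1 = 2.571 V
V_th = V_1 - V_2 = 2.571 - 0 = 2.571 V
Step 2 — R_th: zero the source — replace V1 by a short circuit (node 2 merges into node 0) — and find the resistance seen between A (node 1) and B (node 0).
Reduce the network between node 1 (A) and node 0 (B) by series/parallel combination:
  Rp1 = R1 ‖ R2 (parallel, both between nodes 0 and 1) = 1/(1/50 + 1/20) = 14.29 Ω
R_th = 14.29 Ω

Final answer: V_th = 2.571 V, R_th = 14.29 Ω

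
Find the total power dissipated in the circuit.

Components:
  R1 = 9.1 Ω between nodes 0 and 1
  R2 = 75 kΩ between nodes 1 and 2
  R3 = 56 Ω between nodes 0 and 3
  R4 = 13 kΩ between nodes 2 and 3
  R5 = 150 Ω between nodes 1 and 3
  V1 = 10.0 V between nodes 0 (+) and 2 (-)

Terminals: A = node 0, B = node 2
Nodal analysis, taking node 2 as the 0 V reference.
Source V1 fixes V_0 = 10 V.
KCL at each unknown node (sum of currents leaving = 0; resistances in Ω):
  Node 1: (V_1 - 10)/9.1 + (V_1 - 0)/75000 + (V_1 - V_3)/150 = 0
  Node 3: (V_3 - 10)/56 + (V_3 - 0)/13000 + (V_3 - V_1)/150 = 0
Collecting terms (coefficients in siemens):
  0.1166·V_1 - 0.006667·V_3 = 1.099
  0.0246·V_3 - 0.006667·V_1 = 0.1786
Determinant D = (0.1166)(0.0246) - (-0.006667)(-0.006667) = 0.002823
V_1 = [(1.099)(0.0246) - (-0.006667)(0.1786)]/D = 9.997 V
V_3 = [(0.1166)(0.1786) - (1.099)(-0.006667)]/D = 9.968 V
Power in each resistor, P = (ΔV)²/R:
  P_R1 = (10 - 9.997)²/9.1 = 0.0000009747 W
  P_R2 = (9.997 - 0)²/75000 = 0.001333 W
  P_R3 = (10 - 9.968)²/56 = 0.00001837 W
  P_R4 = (0 - 9.968)²/13000 = 0.007643 W
  P_R5 = (9.997 - 9.968)²/150 = 0.000005644 W
P_total = P_R1 + P_R2 + P_R3 + P_R4 + P_R5 = 0.009001 W

Final answer: 0.009001 W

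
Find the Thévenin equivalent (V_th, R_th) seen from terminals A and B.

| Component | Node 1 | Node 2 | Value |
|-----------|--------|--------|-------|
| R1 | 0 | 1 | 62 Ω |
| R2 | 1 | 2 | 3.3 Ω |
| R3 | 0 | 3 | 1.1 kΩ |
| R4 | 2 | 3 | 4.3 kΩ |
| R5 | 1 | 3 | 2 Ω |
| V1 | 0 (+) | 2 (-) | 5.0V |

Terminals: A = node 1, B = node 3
Step 1 — V_th is the open-circuit voltage V_A - V_B (nothing connected across the terminals).
Nodal analysis, taking node 2 as the 0 V reference.
Source V1 fixes V_0 = 5 V.
KCL at each unknown node (sum of currents leaving = 0; resistances in Ω):
  Node 1: (V_1 - 5)/62 + (V_1 - 0)/3.3 + (V_1 - V_3)/2 = 0
  Node 3: (V_3 - 5)/1100 + (V_3 - 0)/4300 + (V_3 - V_1)/2 = 0
Collecting terms (coefficients in siemens):
  0.8192·V_1 - 0.5·V_3 = 0.08065
  0.5011·V_3 - 0.5·V_1 = 0.004545
Determinant D = (0.8192)(0.5011) - (-0.5)(-0.5) = 0.1605
V_1 = [(0.08065)(0.5011) - (-0.5)(0.004545)]/D = 0.2659 V
V_3 = [(0.8192)(0.004545) - (0.08065)(-0.5)]/D = 0.2744 V
V_th = V_1 - V_3 = 0.2659 - 0.2744 = -0.008464 V
Step 2 — R_th: zero the source — replace V1 by a short circuit (node 2 merges into node 0) — and find the resistance seen between A (node 1) and B (node 3).
Reduce the network between node 1 (A) and node 3 (B) by series/parallel combination:
  Rp1 = R1 ‖ R2 (parallel, both between nodes 0 and 1) = 1/(1/62 + 1/3.3) = 3.133 Ω
  Rp2 = R3 ‖ R4 (parallel, both between nodes 0 and 3) = 1/(1/1100 + 1/4300) = 875.9 Ω
  Rs1 = Rp1 + Rp2 (series, joined only at node 0) = 3.133 + 875.9 = 879.1 Ω
  Rp3 = R5 ‖ Rs1 (parallel, both between nodes 1 and 3) = 1/(1/2 + 1/879.1) = 1.995 Ω
R_th = 1.995 Ω

Final answer: V_th = -0.008464 V, R_th = 1.995 Ω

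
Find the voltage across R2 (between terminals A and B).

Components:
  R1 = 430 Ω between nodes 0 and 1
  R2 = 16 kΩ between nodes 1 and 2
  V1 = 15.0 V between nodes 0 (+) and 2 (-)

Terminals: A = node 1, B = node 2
R1 and R2 are in series across V1 (node 0 → node 1 → node 2), and the output A–B is taken across R2, so this is a voltage divider.
Series current: I = V1/(R1 + R2) = 15/(430 + 16000) = 15/16430 = 0.000913 A
V_R2 = I × R2 = V1 × R2/(R1 + R2) = 15 × 16000/16430 = 14.61 V

Final answer: 14.61 V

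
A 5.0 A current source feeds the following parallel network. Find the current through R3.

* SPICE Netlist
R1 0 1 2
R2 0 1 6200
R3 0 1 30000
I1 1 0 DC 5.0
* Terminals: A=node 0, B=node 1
All resistors sit directly between nodes 0 and 1, so they are in parallel and share one voltage V; the full source current 5 A splits among them.
1/R_par = 1/2 + 1/6200 + 1/30000 = 0.5002 S  =>  R_par = 1.999 Ω
V = I × R_par = 5 × 1.999 = 9.996 V
I_R3 = V/R3 = 9.996/30000 = 0.0003332 A

Final answer: 0.0003332 A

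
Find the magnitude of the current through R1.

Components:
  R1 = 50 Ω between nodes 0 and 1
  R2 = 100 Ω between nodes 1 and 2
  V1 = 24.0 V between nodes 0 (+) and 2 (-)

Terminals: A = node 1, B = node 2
Nodal analysis, taking node 2 as the 0 V reference.
Source V1 fixes V_0 = 24 V.
KCL at each unknown node (sum of currents leaving = 0; resistances in Ω):
  Node 1: (V_1 - 24)/50 + (V_1 - 0)/100 = 0
Collecting terms: 0.03 × V_1 = 0.48  =>  V_1 = 16 V
I_R1 = (V_0 - V_1)/R1 = (24 - 16)/50 = 0.16 A
|I_R1| = 0.16 A

Final answer: |I_R1| = 0.16 A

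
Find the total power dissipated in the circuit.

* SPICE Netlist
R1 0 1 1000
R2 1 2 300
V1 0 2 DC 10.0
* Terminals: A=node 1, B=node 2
Nodal analysis, taking node 2 as the 0 V reference.
Source V1 fixes V_0 = 10 V.
KCL at each unknown node (sum of currents leaving = 0; resistances in Ω):
  Node 1: (V_1 - 10)/1000 + (V_1 - 0)/300 = 0
Collecting terms: 0.004333 × V_1 = 0.01  =>  V_1 = 2.308 V
Power in each resistor, P = (ΔV)²/R:
  P_R1 = (10 - 2.308)²/1000 = 0.05917 W
  P_R2 = (2.308 - 0)²/300 = 0.01775 W
P_total = P_R1 + P_R2 = 0.07692 W

Final answer: 0.07692 W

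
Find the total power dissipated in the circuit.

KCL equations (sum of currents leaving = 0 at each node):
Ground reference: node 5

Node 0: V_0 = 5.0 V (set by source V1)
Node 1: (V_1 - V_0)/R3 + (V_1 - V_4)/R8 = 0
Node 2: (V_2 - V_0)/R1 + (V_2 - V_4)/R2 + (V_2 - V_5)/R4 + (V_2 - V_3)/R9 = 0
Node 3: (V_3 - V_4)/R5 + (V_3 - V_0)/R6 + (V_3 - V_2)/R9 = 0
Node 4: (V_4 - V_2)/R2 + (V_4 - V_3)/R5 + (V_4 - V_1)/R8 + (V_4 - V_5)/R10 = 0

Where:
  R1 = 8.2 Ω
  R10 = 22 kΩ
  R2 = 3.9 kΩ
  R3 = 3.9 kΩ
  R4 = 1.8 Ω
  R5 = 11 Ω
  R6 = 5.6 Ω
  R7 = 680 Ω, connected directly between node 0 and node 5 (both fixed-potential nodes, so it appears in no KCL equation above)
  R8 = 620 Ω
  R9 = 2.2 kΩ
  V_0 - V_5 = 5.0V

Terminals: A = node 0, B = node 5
Nodal analysis, taking node 5 as the 0 V reference.
Source V1 fixes V_0 = 5 V.
KCL at each unknown node (sum of currents leaving = 0; resistances in Ω):
  Node 1: (V_1 - 5)/3900 + (V_1 - V_4)/620 = 0
  Node 2: (V_2 - 5)/8.2 + (V_2 - V_4)/3900 + (V_2 - 0)/1.8 + (V_2 - V_3)/2200 = 0
  Node 3: (V_3 - V_4)/11 + (V_3 - 5)/5.6 + (V_3 - V_2)/2200 = 0
  Node 4: (V_4 - V_2)/3900 + (V_4 - V_3)/11 + (V_4 - V_1)/620 + (V_4 - 0)/22000 = 0
Collecting terms (coefficients in siemens):
  0.001869·V_1 - 0.001613·V_4 = 0.001282
  0.6782·V_2 - 0.0004545·V_3 - 0.0002564·V_4 = 0.6098
  0.2699·V_3 - 0.0004545·V_2 - 0.09091·V_4 = 0.8929
  0.09282·V_4 - 0.001613·V_1 - 0.0002564·V_2 - 0.09091·V_3 = 0
Solving these 4 simultaneous equations (Gaussian elimination) gives:
  V_1 = 4.973 V, V_2 = 0.9043 V, V_3 = 4.983 V, V_4 = 4.969 V
Power in each resistor, P = (ΔV)²/R:
  P_R1 = (5 - 0.9043)²/8.2 = 2.046 W
  P_R2 = (0.9043 - 4.969)²/3900 = 0.004236 W
  P_R3 = (5 - 4.973)²/3900 = 0.0000001872 W
  P_R4 = (0.9043 - 0)²/1.8 = 0.4543 W
  P_R5 = (4.983 - 4.969)²/11 = 0.00001749 W
  P_R6 = (5 - 4.983)²/5.6 = 0.00005433 W
  P_R7 = (5 - 0)²/680 = 0.03676 W
  P_R8 = (4.973 - 4.969)²/620 = 0.00000002976 W
  P_R9 = (0.9043 - 4.983)²/2200 = 0.00756 W
  P_R10 = (4.969 - 0)²/22000 = 0.001122 W
P_total = P_R1 + P_R2 + P_R3 + P_R4 + P_R5 + P_R6 + P_R7 + P_R8 + P_R9 + P_R10 = 2.55 W

Final answer: 2.55 W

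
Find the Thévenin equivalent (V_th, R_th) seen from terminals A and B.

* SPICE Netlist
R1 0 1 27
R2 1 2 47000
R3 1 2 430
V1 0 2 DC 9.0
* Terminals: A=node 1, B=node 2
Step 1 — V_th is the open-circuit voltage V_A - V_B (nothing connected across the terminals).
Nodal analysis, taking node 2 as the 0 V reference.
Source V1 fixes V_0 = 9 V.
KCL at each unknown node (sum of currents leaving = 0; resistances in Ω):
  Node 1: (V_1 - 9)/27 + (V_1 - 0)/47000 + (V_1 - 0)/430 = 0
Collecting terms: 0.03938 × V_1 = 0.3333  =>  V_1 = 8.464 V
V_th = V_1 - V_2 = 8.464 - 0 = 8.464 V
Step 2 — R_th: zero the source — replace V1 by a short circuit (node 2 merges into node 0) — and find the resistance seen between A (node 1) and B (node 0).
Reduce the network between node 1 (A) and node 0 (B) by series/parallel combination:
  Rp1 = R1 ‖ R2 ‖ R3 (parallel, all between nodes 0 and 1) = 1/(1/27 + 1/47000 + 1/430) = 25.39 Ω
R_th = 25.39 Ω

Final answer: V_th = 8.464 V, R_th = 25.39 Ω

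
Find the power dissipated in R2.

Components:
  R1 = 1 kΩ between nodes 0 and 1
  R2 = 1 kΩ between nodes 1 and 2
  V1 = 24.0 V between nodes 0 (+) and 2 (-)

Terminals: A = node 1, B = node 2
Nodal analysis, taking node 2 as the 0 V reference.
Source V1 fixes V_0 = 24 V.
KCL at each unknown node (sum of currents leaving = 0; resistances in Ω):
  Node 1: (V_1 - 24)/1000 + (V_1 - 0)/1000 = 0
Collecting terms: 0.002 × V_1 = 0.024  =>  V_1 = 12 V
I_R2 = (V_1 - V_2)/R2 = (12 - 0)/1000 = 0.012 A
P_R2 = I_R2² × R2 = (0.012)² × 1000 = 0.144 W

Final answer: 0.144 W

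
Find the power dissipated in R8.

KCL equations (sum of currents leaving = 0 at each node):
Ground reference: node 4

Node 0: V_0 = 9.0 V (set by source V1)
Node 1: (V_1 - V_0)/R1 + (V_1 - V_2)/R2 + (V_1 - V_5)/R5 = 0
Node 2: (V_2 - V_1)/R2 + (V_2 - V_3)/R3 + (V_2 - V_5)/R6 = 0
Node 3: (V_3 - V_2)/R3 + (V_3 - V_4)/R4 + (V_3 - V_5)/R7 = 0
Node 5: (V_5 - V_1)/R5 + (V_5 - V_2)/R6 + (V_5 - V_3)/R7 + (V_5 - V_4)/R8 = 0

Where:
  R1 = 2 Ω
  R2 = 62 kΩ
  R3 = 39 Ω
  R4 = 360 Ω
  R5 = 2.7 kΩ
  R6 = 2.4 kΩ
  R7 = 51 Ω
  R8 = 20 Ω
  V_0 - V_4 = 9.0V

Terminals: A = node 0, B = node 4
Nodal analysis, taking node 4 as the 0 V reference.
Source V1 fixes V_0 = 9 V.
KCL at each unknown node (sum of currents leaving = 0; resistances in Ω):
  Node 1: (V_1 - 9)/2 + (V_1 - V_2)/62000 + (V_1 - V_5)/2700 = 0
  Node 2: (V_2 - V_1)/62000 + (V_2 - V_3)/39 + (V_2 - V_5)/2400 = 0
  Node 3: (V_3 - V_2)/39 + (V_3 - 0)/360 + (V_3 - V_5)/51 = 0
  Node 5: (V_5 - V_1)/2700 + (V_5 - V_2)/2400 + (V_5 - V_3)/51 + (V_5 - 0)/20 = 0
Collecting terms (coefficients in siemens):
  0.5004·V_1 - 0.00001613·V_2 - 0.0003704·V_5 = 4.5
  0.02607·V_2 - 0.00001613·V_1 - 0.02564·V_3 - 0.0004167·V_5 = 0
  0.04803·V_3 - 0.02564·V_2 - 0.01961·V_5 = 0
  0.07039·V_5 - 0.0003704·V_1 - 0.0004167·V_2 - 0.01961·V_3 = 0
Solving these 4 simultaneous equations (Gaussian elimination) gives:
  V_1 = 8.993 V, V_2 = 0.06926 V, V_3 = 0.06371 V, V_5 = 0.06547 V
I_R8 = (V_4 - V_5)/R8 = (0 - 0.06547)/20 = -0.003274 A
P_R8 = I_R8² × R8 = (-0.003274)² × 20 = 0.0002143 W

Final answer: 0.0002143 W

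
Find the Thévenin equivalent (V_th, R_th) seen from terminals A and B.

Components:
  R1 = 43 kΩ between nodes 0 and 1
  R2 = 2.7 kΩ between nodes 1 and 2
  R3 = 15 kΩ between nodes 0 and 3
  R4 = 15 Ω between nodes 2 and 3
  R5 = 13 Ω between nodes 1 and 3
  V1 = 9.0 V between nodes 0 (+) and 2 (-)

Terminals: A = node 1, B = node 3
Step 1 — V_th is the open-circuit voltage V_A - V_B (nothing connected across the terminals).
Nodal analysis, taking node 2 as the 0 V reference.
Source V1 fixes V_0 = 9 V.
KCL at each unknown node (sum of currents leaving = 0; resistances in Ω):
  Node 1: (V_1 - 9)/43000 + (V_1 - 0)/2700 + (V_1 - V_3)/13 = 0
  Node 3: (V_3 - 9)/15000 + (V_3 - 0)/15 + (V_3 - V_1)/13 = 0
Collecting terms (coefficients in siemens):
  0.07732·V_1 - 0.07692·V_3 = 0.0002093
  0.1437·V_3 - 0.07692·V_1 = 0.0006
Determinant D = (0.07732)(0.1437) - (-0.07692)(-0.07692) = 0.00519
V_1 = [(0.0002093)(0.1437) - (-0.07692)(0.0006)]/D = 0.01469 V
V_3 = [(0.07732)(0.0006) - (0.0002093)(-0.07692)]/D = 0.01204 V
V_th = V_1 - V_3 = 0.01469 - 0.01204 = 0.002646 V
Step 2 — R_th: zero the source — replace V1 by a short circuit (node 2 merges into node 0) — and find the resistance seen between A (node 1) and B (node 3).
Reduce the network between node 1 (A) and node 3 (B) by series/parallel combination:
  Rp1 = R1 ‖ R2 (parallel, both between nodes 0 and 1) = 1/(1/43000 + 1/2700) = 2540 Ω
  Rp2 = R3 ‖ R4 (parallel, both between nodes 0 and 3) = 1/(1/15000 + 1/15) = 14.99 Ω
  Rs1 = Rp1 + Rp2 (series, joined only at node 0) = 2540 + 14.99 = 2555 Ω
  Rp3 = R5 ‖ Rs1 (parallel, both between nodes 1 and 3) = 1/(1/13 + 1/2555) = 12.93 Ω
R_th = 12.93 Ω

Final answer: V_th = 0.002646 V, R_th = 12.93 Ω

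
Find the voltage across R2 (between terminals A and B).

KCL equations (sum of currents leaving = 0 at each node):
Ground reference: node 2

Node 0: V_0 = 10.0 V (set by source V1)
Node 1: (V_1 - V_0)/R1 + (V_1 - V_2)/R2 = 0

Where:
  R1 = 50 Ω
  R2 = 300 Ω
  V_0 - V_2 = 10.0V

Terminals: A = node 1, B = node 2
R1 and R2 are in series across V1 (node 0 → node 1 → node 2), and the output A–B is taken across R2, so this is a voltage divider.
Series current: I = V1/(R1 + R2) = 10/(50 + 300) = 10/350 = 0.02857 A
V_R2 = I × R2 = V1 × R2/(R1 + R2) = 10 × 300/350 = 8.571 V

Final answer: 8.571 V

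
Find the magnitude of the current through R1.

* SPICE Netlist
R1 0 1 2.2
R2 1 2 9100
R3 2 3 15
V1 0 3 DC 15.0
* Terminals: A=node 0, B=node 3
Nodal analysis, taking node 3 as the 0 V reference.
Source V1 fixes V_0 = 15 V.
KCL at each unknown node (sum of currents leaving = 0; resistances in Ω):
  Node 1: (V_1 - 15)/2.2 + (V_1 - V_2)/9100 = 0
  Node 2: (V_2 - V_1)/9100 + (V_2 - 0)/15 = 0
Collecting terms (coefficients in siemens):
  0.4547·V_1 - 0.0001099·V_2 = 6.818
  0.06678·V_2 - 0.0001099·V_1 = 0
Determinant D = (0.4547)(0.06678) - (-0.0001099)(-0.0001099) = 0.03036
V_1 = [(6.818)(0.06678) - (-0.0001099)(0)]/D = 15 V
V_2 = [(0.4547)(0) - (6.818)(-0.0001099)]/D = 0.02468 V
I_R1 = (V_0 - V_1)/R1 = (15 - 15)/2.2 = 0.001645 A
|I_R1| = 0.001645 A

Final answer: |I_R1| = 0.001645 A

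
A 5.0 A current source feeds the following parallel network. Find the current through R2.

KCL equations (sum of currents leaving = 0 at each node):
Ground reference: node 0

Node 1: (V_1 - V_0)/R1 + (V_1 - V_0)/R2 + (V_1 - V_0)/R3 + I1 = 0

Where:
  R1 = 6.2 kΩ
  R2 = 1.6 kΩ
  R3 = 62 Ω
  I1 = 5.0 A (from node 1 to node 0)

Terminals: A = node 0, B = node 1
All resistors sit directly between nodes 0 and 1, so they are in parallel and share one voltage V; the full source current 5 A splits among them.
1/R_par = 1/6200 + 1/1600 + 1/62 = 0.01692 S  =>  R_par = 59.12 Ω
V = I × R_par = 5 × 59.12 = 295.6 V
I_R2 = V/R2 = 295.6/1600 = 0.1847 A

Final answer: 0.1847 A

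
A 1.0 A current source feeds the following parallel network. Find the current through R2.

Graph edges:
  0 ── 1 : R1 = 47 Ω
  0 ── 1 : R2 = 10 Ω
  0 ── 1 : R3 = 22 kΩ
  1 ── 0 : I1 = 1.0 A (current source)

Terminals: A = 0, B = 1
All resistors sit directly between nodes 0 and 1, so they are in parallel and share one voltage V; the full source current 1 A splits among them.
1/R_par = 1/47 + 1/10 + 1/22000 = 0.1213 S  =>  R_par = 8.243 Ω
V = I × R_par = 1 × 8.243 = 8.243 V
I_R2 = V/R2 = 8.243/10 = 0.8243 A

Final answer: 0.8243 A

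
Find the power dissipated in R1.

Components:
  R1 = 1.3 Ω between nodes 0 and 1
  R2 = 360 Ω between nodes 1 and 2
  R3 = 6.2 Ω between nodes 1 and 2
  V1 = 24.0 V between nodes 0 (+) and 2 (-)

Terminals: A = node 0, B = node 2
Nodal analysis, taking node 2 as the 0 V reference.
Source V1 fixes V_0 = 24 V.
KCL at each unknown node (sum of currents leaving = 0; resistances in Ω):
  Node 1: (V_1 - 24)/1.3 + (V_1 - 0)/360 + (V_1 - 0)/6.2 = 0
Collecting terms: 0.9333 × V_1 = 18.46  =>  V_1 = 19.78 V
I_R1 = (V_0 - V_1)/R1 = (24 - 19.78)/1.3 = 3.245 A
P_R1 = I_R1² × R1 = (3.245)² × 1.3 = 13.69 W

Final answer: 13.69 W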